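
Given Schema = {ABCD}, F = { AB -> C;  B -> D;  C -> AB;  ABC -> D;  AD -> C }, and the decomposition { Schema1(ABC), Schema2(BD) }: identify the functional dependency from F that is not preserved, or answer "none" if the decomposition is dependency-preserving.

AD -> C

Check AD → C: no single fragment contains all of {ACD}, and the restricted closure of {AD} across the fragments never reaches {C}.
AB → C is preserved.
B → D is preserved.
C → AB is preserved.
ABC → D is preserved.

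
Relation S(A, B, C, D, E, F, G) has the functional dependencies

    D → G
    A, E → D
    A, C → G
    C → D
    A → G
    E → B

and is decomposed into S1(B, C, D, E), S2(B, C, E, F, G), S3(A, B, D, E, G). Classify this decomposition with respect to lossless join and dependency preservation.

Lossless test (chase): Rows 1 and 3 agree on D; apply D→G and equate their G entries. Rows 1 and 2 agree on C; apply C→D and equate their D entries. No row becomes fully distinguished — the join is lossy.
Dependency preservation: A, C → G is not contained in any single fragment, but the restricted closure of its left-hand side across the fragments still reaches the right-hand side; the remaining FDs each lie inside some fragment. All dependencies are preserved.

lossy but dependency-preserving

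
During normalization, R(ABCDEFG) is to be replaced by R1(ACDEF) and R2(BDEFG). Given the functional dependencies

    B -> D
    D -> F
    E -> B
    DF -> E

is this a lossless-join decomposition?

No

Common attributes: R1 ∩ R2 = {DEF}.
Closure of {DEF}: E → B applies, adding B. So (DEF)⁺ = {BDEF}.
The closure contains neither all of R1 = {ACDEF} nor all of R2 = {BDEFG}, so the common attributes are not a superkey of either fragment. The join is lossy.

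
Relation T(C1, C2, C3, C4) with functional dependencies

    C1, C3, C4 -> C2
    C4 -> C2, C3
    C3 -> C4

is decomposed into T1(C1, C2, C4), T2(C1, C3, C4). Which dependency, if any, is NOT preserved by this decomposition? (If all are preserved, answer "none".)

none

C1, C3, C4 → C2: restricted closure across fragments reaches C2.
C4 → C2, C3: restricted closure across fragments reaches C2, C3.
C3 → C4 lies within T2.
Every dependency is enforceable on the fragments, so the decomposition is dependency-preserving.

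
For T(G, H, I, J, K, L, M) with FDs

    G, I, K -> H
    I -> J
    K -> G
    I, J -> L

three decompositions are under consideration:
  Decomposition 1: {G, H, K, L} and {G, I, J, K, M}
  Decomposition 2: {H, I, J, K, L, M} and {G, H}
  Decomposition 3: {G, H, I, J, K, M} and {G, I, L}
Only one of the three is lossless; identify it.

Decomposition 3

Decomposition 1: common = {G, K}, closure = {G, K} → lossy.
Decomposition 2: common = {H}, closure = {H} → lossy.
Decomposition 3: common = {G, I}, closure = {G, I, J, L} → lossless.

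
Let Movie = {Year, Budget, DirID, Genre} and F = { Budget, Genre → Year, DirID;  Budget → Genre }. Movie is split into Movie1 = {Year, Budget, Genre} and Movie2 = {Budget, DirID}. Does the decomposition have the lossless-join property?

Common attributes: Movie1 ∩ Movie2 = {Budget}.
Closure of {Budget}: Budget → Genre applies, adding Genre; Budget, Genre → Year, DirID applies, adding Year, DirID. So (Budget)⁺ = {Year, Budget, DirID, Genre}.
This closure contains every attribute of Movie1, so Movie1 ∩ Movie2 → Movie1. The join is lossless.

Yes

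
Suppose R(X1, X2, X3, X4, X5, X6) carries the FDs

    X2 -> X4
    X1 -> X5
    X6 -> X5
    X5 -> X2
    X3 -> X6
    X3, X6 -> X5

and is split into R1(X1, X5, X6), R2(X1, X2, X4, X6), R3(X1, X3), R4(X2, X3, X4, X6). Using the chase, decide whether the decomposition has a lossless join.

Chase test. Columns are X1, X2, X3, X4, X5, X6; row i has aⱼ where attribute j ∈ Ri, else bᵢⱼ.
Initial tableau (one row per fragment):
  row 1: a1 b12 b13 b14 a5 a6
  row 2: a1 a2 b23 a4 b25 a6
  row 3: a1 b32 a3 b34 b35 b36
  row 4: b41 a2 a3 a4 b45 a6
Rows 1 and 2 agree on X1; apply X1→X5 and equate their X5 entries.
Rows 1 and 3 agree on X1; apply X1→X5 and equate their X5 entries.
Rows 1 and 4 agree on X6; apply X6→X5 and equate their X5 entries.
Rows 1 and 2 agree on X5; apply X5→X2 and equate their X2 entries.
Rows 1 and 3 agree on X5; apply X5→X2 and equate their X2 entries.
Rows 3 and 4 agree on X3; apply X3→X6 and equate their X6 entries.
Rows 1 and 2 agree on X2; apply X2→X4 and equate their X4 entries.
Rows 1 and 3 agree on X2; apply X2→X4 and equate their X4 entries.
Row 3 is now all distinguished symbols — the join is lossless.

Yes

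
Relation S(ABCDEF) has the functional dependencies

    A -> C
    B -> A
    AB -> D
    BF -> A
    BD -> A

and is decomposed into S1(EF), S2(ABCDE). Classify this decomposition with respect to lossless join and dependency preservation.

Lossless test: (E)⁺ = {E}, which is a superkey of neither fragment — lossy.
Dependency preservation: BF → A is not contained in any single fragment, but the restricted closure of its left-hand side across the fragments still reaches the right-hand side; the remaining FDs each lie inside some fragment. All dependencies are preserved.

lossy but dependency-preserving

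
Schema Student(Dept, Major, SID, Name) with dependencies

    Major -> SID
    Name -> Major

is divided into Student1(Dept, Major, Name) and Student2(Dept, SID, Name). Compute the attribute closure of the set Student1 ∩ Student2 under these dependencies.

Dept, Major, SID, Name

Student1 ∩ Student2 = {Dept, Name}.
Name → Major applies, adding Major
Major → SID applies, adding SID
Closure: {Dept, Major, SID, Name}.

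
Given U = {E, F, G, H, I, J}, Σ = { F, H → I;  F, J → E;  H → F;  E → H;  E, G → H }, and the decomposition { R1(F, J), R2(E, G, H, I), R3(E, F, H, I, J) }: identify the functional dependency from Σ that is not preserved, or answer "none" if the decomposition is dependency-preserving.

F, H → I lies within R3.
F, J → E lies within R3.
H → F lies within R3.
E → H lies within R2.
E, G → H lies within R2.
Every dependency is enforceable on the fragments, so the decomposition is dependency-preserving.

none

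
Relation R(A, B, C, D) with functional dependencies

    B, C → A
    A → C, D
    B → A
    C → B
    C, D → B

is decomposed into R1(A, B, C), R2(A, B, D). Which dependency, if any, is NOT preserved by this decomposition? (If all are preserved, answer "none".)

none

B, C → A lies within R1.
A → C, D: restricted closure across fragments reaches C, D.
B → A lies within R1.
C → B lies within R1.
C, D → B: restricted closure across fragments reaches B.
Every dependency is enforceable on the fragments, so the decomposition is dependency-preserving.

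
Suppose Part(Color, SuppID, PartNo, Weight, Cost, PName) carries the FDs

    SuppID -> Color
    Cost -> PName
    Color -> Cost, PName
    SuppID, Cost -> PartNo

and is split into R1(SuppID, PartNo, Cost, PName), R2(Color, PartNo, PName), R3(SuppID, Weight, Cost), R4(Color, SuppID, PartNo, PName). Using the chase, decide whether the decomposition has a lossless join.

Yes

Chase test. Columns are Color, SuppID, PartNo, Weight, Cost, PName; row i has aⱼ where attribute j ∈ Ri, else bᵢⱼ.
Initial tableau (one row per fragment):
  row 1: b11 a2 a3 b14 a5 a6
  row 2: a1 b22 a3 b24 b25 a6
  row 3: b31 a2 b33 a4 a5 b36
  row 4: a1 a2 a3 b44 b45 a6
Rows 1 and 3 agree on SuppID; apply SuppID→Color and equate their Color entries.
Rows 1 and 4 agree on SuppID; apply SuppID→Color and equate their Color entries.
Rows 1 and 3 agree on Cost; apply Cost→PName and equate their PName entries.
Rows 1 and 2 agree on Color; apply Color→Cost, PName and equate their Cost, PName entries.
Rows 1 and 4 agree on Color; apply Color→Cost, PName and equate their Cost, PName entries.
Rows 1 and 3 agree on SuppID, Cost; apply SuppID, Cost→PartNo and equate their PartNo entries.
Row 3 is now all distinguished symbols — the join is lossless.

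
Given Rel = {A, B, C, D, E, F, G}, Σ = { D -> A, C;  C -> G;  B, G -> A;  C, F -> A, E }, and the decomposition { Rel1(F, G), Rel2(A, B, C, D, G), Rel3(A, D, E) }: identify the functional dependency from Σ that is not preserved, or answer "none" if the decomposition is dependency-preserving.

C, F -> A, E

Check C, F → A, E: no single fragment contains all of {A, C, E, F}, and the restricted closure of {C, F} across the fragments never reaches {A, E}.
D → A, C is preserved.
C → G is preserved.
B, G → A is preserved.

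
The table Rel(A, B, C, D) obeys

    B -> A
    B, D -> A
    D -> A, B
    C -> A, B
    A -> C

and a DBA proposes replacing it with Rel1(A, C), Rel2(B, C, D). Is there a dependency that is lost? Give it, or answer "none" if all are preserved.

B → A: restricted closure across fragments reaches A.
B, D → A: restricted closure across fragments reaches A.
D → A, B: restricted closure across fragments reaches A, B.
C → A, B: restricted closure across fragments reaches A, B.
A → C lies within Rel1.
Every dependency is enforceable on the fragments, so the decomposition is dependency-preserving.

none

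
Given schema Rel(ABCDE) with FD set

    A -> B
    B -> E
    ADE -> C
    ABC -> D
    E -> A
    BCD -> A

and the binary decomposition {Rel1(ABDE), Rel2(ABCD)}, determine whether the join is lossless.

Common attributes: Rel1 ∩ Rel2 = {ABD}.
Closure of {ABD}: B → E applies, adding E; ADE → C applies, adding C. So (ABD)⁺ = {ABCDE}.
This closure contains every attribute of Rel1, so Rel1 ∩ Rel2 → Rel1. The join is lossless.

Yes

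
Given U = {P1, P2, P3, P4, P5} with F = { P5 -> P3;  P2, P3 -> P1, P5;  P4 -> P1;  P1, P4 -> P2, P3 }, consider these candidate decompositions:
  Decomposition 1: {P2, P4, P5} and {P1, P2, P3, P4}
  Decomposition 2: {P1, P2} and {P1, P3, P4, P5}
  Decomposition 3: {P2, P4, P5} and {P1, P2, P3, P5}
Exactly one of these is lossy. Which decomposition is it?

Decomposition 1: common = {P2, P4}, closure = {P1, P2, P3, P4, P5} → lossless.
Decomposition 2: common = {P1}, closure = {P1} → lossy.
Decomposition 3: common = {P2, P5}, closure = {P1, P2, P3, P5} → lossless.

Decomposition 2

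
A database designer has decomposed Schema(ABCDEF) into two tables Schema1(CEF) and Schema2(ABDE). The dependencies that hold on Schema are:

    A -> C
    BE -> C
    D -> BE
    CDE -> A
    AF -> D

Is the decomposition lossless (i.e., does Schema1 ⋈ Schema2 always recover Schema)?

Common attributes: Schema1 ∩ Schema2 = {E}.
No dependency enlarges {E}, so (E)⁺ = {E}.
The closure contains neither all of Schema1 = {CEF} nor all of Schema2 = {ABDE}, so the common attributes are not a superkey of either fragment. The join is lossy.

No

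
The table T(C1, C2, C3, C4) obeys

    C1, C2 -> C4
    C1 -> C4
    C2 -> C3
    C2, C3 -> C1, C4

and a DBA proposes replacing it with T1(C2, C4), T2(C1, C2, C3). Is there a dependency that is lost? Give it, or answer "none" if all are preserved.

C1 -> C4

Check C1 → C4: no single fragment contains all of {C1, C4}, and the restricted closure of {C1} across the fragments never reaches {C4}.
C1, C2 → C4 is preserved.
C2 → C3 is preserved.
C2, C3 → C1, C4 is preserved.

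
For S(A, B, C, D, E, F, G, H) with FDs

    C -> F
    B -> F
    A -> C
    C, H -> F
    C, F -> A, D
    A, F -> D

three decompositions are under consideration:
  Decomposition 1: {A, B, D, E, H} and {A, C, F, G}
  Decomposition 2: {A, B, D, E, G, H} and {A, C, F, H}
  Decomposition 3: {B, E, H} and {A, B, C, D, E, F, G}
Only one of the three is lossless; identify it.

Decomposition 1: common = {A}, closure = {A, C, D, F} → lossy.
Decomposition 2: common = {A, H}, closure = {A, C, D, F, H} → lossless.
Decomposition 3: common = {B, E}, closure = {B, E, F} → lossy.

Decomposition 2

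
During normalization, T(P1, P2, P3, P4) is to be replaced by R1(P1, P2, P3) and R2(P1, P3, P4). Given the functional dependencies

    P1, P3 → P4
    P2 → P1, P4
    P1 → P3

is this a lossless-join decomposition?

Yes

Common attributes: R1 ∩ R2 = {P1, P3}.
Closure of {P1, P3}: P1, P3 → P4 applies, adding P4. So (P1, P3)⁺ = {P1, P3, P4}.
This closure contains every attribute of R2, so R1 ∩ R2 → R2. The join is lossless.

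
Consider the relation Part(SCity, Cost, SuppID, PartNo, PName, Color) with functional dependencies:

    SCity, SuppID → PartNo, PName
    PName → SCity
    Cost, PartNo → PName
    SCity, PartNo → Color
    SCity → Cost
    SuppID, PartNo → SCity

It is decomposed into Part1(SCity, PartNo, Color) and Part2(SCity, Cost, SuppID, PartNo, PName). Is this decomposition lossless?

Yes

Common attributes: Part1 ∩ Part2 = {SCity, PartNo}.
Closure of {SCity, PartNo}: SCity, PartNo → Color applies, adding Color; SCity → Cost applies, adding Cost; Cost, PartNo → PName applies, adding PName. So (SCity, PartNo)⁺ = {SCity, Cost, PartNo, PName, Color}.
This closure contains every attribute of Part1, so Part1 ∩ Part2 → Part1. The join is lossless.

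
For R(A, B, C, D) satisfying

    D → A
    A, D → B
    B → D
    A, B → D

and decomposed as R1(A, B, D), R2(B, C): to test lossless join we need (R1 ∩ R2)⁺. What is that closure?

A, B, D

R1 ∩ R2 = {B}.
B → D applies, adding D
D → A applies, adding A
Closure: {A, B, D}.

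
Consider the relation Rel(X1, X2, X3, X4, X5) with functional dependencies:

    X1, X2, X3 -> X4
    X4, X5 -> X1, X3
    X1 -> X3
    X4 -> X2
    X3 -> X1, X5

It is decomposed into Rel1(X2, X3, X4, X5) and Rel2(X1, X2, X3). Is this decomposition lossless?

Yes

Common attributes: Rel1 ∩ Rel2 = {X2, X3}.
Closure of {X2, X3}: X3 → X1, X5 applies, adding X1, X5; X1, X2, X3 → X4 applies, adding X4. So (X2, X3)⁺ = {X1, X2, X3, X4, X5}.
This closure contains every attribute of Rel1, so Rel1 ∩ Rel2 → Rel1. The join is lossless.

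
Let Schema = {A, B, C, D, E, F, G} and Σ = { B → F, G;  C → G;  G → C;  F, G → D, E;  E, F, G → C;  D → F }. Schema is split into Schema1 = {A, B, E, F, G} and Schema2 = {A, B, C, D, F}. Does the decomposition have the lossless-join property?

Yes

Common attributes: Schema1 ∩ Schema2 = {A, B, F}.
Closure of {A, B, F}: B → F, G applies, adding G; G → C applies, adding C; F, G → D, E applies, adding D, E. So (A, B, F)⁺ = {A, B, C, D, E, F, G}.
This closure contains every attribute of Schema1, so Schema1 ∩ Schema2 → Schema1. The join is lossless.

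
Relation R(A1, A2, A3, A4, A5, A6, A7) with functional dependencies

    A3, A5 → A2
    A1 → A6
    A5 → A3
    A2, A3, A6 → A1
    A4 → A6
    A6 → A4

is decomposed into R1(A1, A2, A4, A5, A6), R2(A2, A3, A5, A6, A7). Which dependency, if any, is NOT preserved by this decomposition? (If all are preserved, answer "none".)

A2, A3, A6 → A1

Check A2, A3, A6 → A1: no single fragment contains all of {A1, A2, A3, A6}, and the restricted closure of {A2, A3, A6} across the fragments never reaches {A1}.
A3, A5 → A2 is preserved.
A1 → A6 is preserved.
A5 → A3 is preserved.
A4 → A6 is preserved.
A6 → A4 is preserved.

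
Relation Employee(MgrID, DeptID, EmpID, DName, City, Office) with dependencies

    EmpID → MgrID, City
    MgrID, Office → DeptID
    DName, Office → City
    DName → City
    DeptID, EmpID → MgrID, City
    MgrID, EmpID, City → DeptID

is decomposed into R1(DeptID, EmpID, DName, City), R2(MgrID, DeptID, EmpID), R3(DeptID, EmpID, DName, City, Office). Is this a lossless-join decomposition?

Yes

Chase test. Columns are MgrID, DeptID, EmpID, DName, City, Office; row i has aⱼ where attribute j ∈ Ri, else bᵢⱼ.
Initial tableau (one row per fragment):
  row 1: b11 a2 a3 a4 a5 b16
  row 2: a1 a2 a3 b24 b25 b26
  row 3: b31 a2 a3 a4 a5 a6
Rows 1 and 2 agree on EmpID; apply EmpID→MgrID, City and equate their MgrID, City entries.
Rows 1 and 3 agree on EmpID; apply EmpID→MgrID, City and equate their MgrID, City entries.
Row 3 is now all distinguished symbols — the join is lossless.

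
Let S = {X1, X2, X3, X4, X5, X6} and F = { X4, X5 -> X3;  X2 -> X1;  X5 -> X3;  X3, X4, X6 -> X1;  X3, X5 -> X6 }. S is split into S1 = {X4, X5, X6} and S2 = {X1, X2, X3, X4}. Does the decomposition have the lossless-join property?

Common attributes: S1 ∩ S2 = {X4}.
No dependency enlarges {X4}, so (X4)⁺ = {X4}.
The closure contains neither all of S1 = {X4, X5, X6} nor all of S2 = {X1, X2, X3, X4}, so the common attributes are not a superkey of either fragment. The join is lossy.

No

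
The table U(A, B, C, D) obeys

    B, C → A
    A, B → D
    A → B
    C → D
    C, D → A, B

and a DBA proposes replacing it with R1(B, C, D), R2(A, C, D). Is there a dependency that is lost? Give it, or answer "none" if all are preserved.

A → B

Check A → B: no single fragment contains all of {A, B}, and the restricted closure of {A} across the fragments never reaches {B}.
B, C → A is preserved.
A, B → D is preserved.
C → D is preserved.
C, D → A, B is preserved.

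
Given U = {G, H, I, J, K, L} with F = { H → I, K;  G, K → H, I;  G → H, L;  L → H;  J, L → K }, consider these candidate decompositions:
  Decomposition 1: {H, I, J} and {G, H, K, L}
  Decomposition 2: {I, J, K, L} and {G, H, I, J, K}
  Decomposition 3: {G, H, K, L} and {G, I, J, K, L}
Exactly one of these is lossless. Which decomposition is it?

Decomposition 1: common = {H}, closure = {H, I, K} → lossy.
Decomposition 2: common = {I, J, K}, closure = {I, J, K} → lossy.
Decomposition 3: common = {G, K, L}, closure = {G, H, I, K, L} → lossless.

Decomposition 3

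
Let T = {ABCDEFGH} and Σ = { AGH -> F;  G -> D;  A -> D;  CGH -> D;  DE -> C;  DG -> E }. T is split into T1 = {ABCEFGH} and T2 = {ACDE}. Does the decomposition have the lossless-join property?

Yes

Common attributes: T1 ∩ T2 = {ACE}.
Closure of {ACE}: A → D applies, adding D. So (ACE)⁺ = {ACDE}.
This closure contains every attribute of T2, so T1 ∩ T2 → T2. The join is lossless.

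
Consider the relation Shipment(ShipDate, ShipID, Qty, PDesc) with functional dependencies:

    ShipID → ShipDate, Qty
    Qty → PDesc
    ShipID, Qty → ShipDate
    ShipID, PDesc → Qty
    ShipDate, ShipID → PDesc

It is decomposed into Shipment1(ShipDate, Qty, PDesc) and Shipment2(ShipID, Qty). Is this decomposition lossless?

No

Common attributes: Shipment1 ∩ Shipment2 = {Qty}.
Closure of {Qty}: Qty → PDesc applies, adding PDesc. So (Qty)⁺ = {Qty, PDesc}.
The closure contains neither all of Shipment1 = {ShipDate, Qty, PDesc} nor all of Shipment2 = {ShipID, Qty}, so the common attributes are not a superkey of either fragment. The join is lossy.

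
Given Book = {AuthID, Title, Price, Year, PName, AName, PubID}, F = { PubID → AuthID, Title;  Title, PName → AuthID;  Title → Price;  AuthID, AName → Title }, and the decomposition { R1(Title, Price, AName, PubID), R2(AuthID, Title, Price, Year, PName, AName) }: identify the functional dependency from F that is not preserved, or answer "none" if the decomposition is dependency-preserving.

PubID → AuthID, Title

Check PubID → AuthID, Title: no single fragment contains all of {AuthID, Title, PubID}, and the restricted closure of {PubID} across the fragments never reaches {AuthID, Title}.
Title, PName → AuthID is preserved.
Title → Price is preserved.
AuthID, AName → Title is preserved.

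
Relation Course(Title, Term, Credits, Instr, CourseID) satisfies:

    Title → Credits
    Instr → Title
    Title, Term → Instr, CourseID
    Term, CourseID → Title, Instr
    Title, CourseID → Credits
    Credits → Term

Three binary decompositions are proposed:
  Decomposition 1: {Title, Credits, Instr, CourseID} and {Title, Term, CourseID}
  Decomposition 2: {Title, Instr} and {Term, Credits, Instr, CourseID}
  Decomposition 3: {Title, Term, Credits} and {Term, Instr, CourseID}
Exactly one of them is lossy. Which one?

Decomposition 3

Decomposition 1: common = {Title, CourseID}, closure = {Title, Term, Credits, Instr, CourseID} → lossless.
Decomposition 2: common = {Instr}, closure = {Title, Term, Credits, Instr, CourseID} → lossless.
Decomposition 3: common = {Term}, closure = {Term} → lossy.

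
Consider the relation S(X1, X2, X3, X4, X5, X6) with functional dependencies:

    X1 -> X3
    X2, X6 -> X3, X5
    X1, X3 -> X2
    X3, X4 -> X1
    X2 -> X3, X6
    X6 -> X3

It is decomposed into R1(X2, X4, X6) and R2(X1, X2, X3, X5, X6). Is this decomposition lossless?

No

Common attributes: R1 ∩ R2 = {X2, X6}.
Closure of {X2, X6}: X2, X6 → X3, X5 applies, adding X3, X5. So (X2, X6)⁺ = {X2, X3, X5, X6}.
The closure contains neither all of R1 = {X2, X4, X6} nor all of R2 = {X1, X2, X3, X5, X6}, so the common attributes are not a superkey of either fragment. The join is lossy.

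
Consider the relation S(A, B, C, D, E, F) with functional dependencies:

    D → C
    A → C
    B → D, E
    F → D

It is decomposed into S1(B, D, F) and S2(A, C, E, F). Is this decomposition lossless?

No

Common attributes: S1 ∩ S2 = {F}.
Closure of {F}: F → D applies, adding D; D → C applies, adding C. So (F)⁺ = {C, D, F}.
The closure contains neither all of S1 = {B, D, F} nor all of S2 = {A, C, E, F}, so the common attributes are not a superkey of either fragment. The join is lossy.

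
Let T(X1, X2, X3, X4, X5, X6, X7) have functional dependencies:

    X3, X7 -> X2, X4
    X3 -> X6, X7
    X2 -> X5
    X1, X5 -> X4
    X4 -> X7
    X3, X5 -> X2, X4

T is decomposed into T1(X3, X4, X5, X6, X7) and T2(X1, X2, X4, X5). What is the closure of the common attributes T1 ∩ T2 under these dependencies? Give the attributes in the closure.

X4, X5, X7

T1 ∩ T2 = {X4, X5}.
X4 → X7 applies, adding X7
Closure: {X4, X5, X7}.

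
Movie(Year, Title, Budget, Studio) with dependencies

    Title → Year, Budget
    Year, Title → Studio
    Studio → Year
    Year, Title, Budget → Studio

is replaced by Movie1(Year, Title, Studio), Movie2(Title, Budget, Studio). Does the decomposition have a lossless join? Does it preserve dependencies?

lossless and dependency-preserving

Lossless test: (Title, Studio)⁺ = {Year, Title, Budget, Studio}, which contains all of one fragment — lossless.
Dependency preservation: Title → Year, Budget; Year, Title, Budget → Studio are not contained in any single fragment, but the restricted closure of each left-hand side across the fragments still reaches the right-hand side; the remaining FDs each lie inside some fragment. All dependencies are preserved.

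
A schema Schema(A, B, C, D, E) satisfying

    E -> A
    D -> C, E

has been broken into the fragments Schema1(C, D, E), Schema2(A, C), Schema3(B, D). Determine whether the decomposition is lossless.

No

Chase test. Columns are A, B, C, D, E; row i has aⱼ where attribute j ∈ Schemai, else bᵢⱼ.
Initial tableau (one row per fragment):
  row 1: b11 b12 a3 a4 a5
  row 2: a1 b22 a3 b24 b25
  row 3: b31 a2 b33 a4 b35
Rows 1 and 3 agree on D; apply D→C, E and equate their C, E entries.
Rows 1 and 3 agree on E; apply E→A and equate their A entries.
No row becomes fully distinguished — the join is lossy.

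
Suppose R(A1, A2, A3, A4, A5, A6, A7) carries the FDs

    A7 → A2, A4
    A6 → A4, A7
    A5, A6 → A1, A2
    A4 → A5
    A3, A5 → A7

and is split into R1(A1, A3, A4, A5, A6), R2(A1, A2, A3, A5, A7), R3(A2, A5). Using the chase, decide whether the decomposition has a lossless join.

Yes

Chase test. Columns are A1, A2, A3, A4, A5, A6, A7; row i has aⱼ where attribute j ∈ Ri, else bᵢⱼ.
Initial tableau (one row per fragment):
  row 1: a1 b12 a3 a4 a5 a6 b17
  row 2: a1 a2 a3 b24 a5 b26 a7
  row 3: b31 a2 b33 b34 a5 b36 b37
Rows 1 and 2 agree on A3, A5; apply A3, A5→A7 and equate their A7 entries.
Rows 1 and 2 agree on A7; apply A7→A2, A4 and equate their A2, A4 entries.
Row 1 is now all distinguished symbols — the join is lossless.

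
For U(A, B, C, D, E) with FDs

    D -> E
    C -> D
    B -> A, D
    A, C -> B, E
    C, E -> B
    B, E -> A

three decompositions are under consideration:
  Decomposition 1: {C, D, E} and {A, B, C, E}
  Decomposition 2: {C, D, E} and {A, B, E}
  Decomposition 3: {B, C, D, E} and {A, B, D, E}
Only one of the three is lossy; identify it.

Decomposition 2

Decomposition 1: common = {C, E}, closure = {A, B, C, D, E} → lossless.
Decomposition 2: common = {E}, closure = {E} → lossy.
Decomposition 3: common = {B, D, E}, closure = {A, B, D, E} → lossless.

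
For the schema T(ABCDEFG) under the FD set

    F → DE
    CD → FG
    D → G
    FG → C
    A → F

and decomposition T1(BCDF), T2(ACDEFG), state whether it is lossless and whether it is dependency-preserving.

lossy but dependency-preserving

Lossless test: (CDF)⁺ = {CDEFG}, which is a superkey of neither fragment — lossy.
Dependency preservation: every FD's attributes lie within a single fragment, so each can be enforced locally — preserved.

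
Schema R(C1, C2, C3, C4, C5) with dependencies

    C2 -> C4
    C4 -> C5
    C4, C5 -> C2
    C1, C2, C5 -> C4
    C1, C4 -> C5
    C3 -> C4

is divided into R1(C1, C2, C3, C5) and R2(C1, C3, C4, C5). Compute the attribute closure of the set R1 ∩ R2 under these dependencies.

C1, C2, C3, C4, C5

R1 ∩ R2 = {C1, C3, C5}.
C3 → C4 applies, adding C4
C4, C5 → C2 applies, adding C2
Closure: {C1, C2, C3, C4, C5}.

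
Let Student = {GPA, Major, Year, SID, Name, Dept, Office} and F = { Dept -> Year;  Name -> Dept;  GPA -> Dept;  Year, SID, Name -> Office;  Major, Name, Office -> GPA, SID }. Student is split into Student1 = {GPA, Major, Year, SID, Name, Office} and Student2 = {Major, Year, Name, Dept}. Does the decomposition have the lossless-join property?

Yes

Common attributes: Student1 ∩ Student2 = {Major, Year, Name}.
Closure of {Major, Year, Name}: Name → Dept applies, adding Dept. So (Major, Year, Name)⁺ = {Major, Year, Name, Dept}.
This closure contains every attribute of Student2, so Student1 ∩ Student2 → Student2. The join is lossless.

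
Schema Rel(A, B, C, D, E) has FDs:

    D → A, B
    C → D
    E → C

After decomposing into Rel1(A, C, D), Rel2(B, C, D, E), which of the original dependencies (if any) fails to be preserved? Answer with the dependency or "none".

D → A, B: restricted closure across fragments reaches A, B.
C → D lies within Rel1.
E → C lies within Rel2.
Every dependency is enforceable on the fragments, so the decomposition is dependency-preserving.

none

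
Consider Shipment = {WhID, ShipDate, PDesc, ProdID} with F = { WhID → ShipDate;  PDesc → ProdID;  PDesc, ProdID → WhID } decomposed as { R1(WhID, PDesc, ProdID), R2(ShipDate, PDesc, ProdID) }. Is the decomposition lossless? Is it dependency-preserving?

Lossless test: (PDesc, ProdID)⁺ = {WhID, ShipDate, PDesc, ProdID}, which contains all of one fragment — lossless.
Dependency preservation: the restricted closure of {WhID} across the fragments never reaches {ShipDate}, so WhID → ShipDate cannot be enforced without a join — not preserved.

lossless but not dependency-preserving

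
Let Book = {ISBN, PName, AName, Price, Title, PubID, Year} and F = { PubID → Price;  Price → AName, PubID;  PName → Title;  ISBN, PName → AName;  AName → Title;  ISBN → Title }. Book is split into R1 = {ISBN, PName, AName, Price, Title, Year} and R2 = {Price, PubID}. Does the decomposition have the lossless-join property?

Common attributes: R1 ∩ R2 = {Price}.
Closure of {Price}: Price → AName, PubID applies, adding AName, PubID; AName → Title applies, adding Title. So (Price)⁺ = {AName, Price, Title, PubID}.
This closure contains every attribute of R2, so R1 ∩ R2 → R2. The join is lossless.

Yes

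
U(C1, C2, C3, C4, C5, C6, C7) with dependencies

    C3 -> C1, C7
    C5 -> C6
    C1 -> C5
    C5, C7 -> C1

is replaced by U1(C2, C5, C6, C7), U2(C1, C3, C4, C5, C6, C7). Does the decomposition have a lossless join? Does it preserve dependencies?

Lossless test: (C5, C6, C7)⁺ = {C1, C5, C6, C7}, which is a superkey of neither fragment — lossy.
Dependency preservation: every FD's attributes lie within a single fragment, so each can be enforced locally — preserved.

lossy but dependency-preserving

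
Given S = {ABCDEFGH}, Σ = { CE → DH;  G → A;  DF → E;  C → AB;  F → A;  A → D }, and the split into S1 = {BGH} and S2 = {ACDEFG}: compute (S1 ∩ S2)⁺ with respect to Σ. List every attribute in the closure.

ADG

S1 ∩ S2 = {G}.
G → A applies, adding A
A → D applies, adding D
Closure: {ADG}.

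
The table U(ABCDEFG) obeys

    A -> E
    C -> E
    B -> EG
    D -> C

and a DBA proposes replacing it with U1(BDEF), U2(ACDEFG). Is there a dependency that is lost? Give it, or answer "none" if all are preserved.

Check B → EG: no single fragment contains all of {BEG}, and the restricted closure of {B} across the fragments never reaches {EG}.
A → E is preserved.
C → E is preserved.
D → C is preserved.

B -> EG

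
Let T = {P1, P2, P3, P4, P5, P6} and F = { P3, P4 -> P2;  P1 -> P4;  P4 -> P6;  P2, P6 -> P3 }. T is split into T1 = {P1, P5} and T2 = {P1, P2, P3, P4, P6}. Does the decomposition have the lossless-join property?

No

Common attributes: T1 ∩ T2 = {P1}.
Closure of {P1}: P1 → P4 applies, adding P4; P4 → P6 applies, adding P6. So (P1)⁺ = {P1, P4, P6}.
The closure contains neither all of T1 = {P1, P5} nor all of T2 = {P1, P2, P3, P4, P6}, so the common attributes are not a superkey of either fragment. The join is lossy.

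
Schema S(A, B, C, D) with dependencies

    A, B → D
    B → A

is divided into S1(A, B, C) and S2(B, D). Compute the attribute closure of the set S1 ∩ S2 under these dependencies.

S1 ∩ S2 = {B}.
B → A applies, adding A
A, B → D applies, adding D
Closure: {A, B, D}.

A, B, D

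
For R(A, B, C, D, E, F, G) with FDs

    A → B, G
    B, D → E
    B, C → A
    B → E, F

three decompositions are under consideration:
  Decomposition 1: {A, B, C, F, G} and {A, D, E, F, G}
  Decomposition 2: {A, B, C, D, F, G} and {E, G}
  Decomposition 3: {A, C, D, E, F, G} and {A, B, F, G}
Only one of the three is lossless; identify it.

Decomposition 1: common = {A, F, G}, closure = {A, B, E, F, G} → lossy.
Decomposition 2: common = {G}, closure = {G} → lossy.
Decomposition 3: common = {A, F, G}, closure = {A, B, E, F, G} → lossless.

Decomposition 3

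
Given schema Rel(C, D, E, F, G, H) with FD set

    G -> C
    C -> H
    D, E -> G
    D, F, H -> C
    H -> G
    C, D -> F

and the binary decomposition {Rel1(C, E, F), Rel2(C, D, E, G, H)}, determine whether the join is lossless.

No

Common attributes: Rel1 ∩ Rel2 = {C, E}.
Closure of {C, E}: C → H applies, adding H; H → G applies, adding G. So (C, E)⁺ = {C, E, G, H}.
The closure contains neither all of Rel1 = {C, E, F} nor all of Rel2 = {C, D, E, G, H}, so the common attributes are not a superkey of either fragment. The join is lossy.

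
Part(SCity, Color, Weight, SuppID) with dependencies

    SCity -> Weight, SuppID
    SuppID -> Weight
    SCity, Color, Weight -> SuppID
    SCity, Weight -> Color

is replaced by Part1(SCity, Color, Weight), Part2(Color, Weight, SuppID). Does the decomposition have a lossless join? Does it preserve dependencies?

Lossless test: (Color, Weight)⁺ = {Color, Weight}, which is a superkey of neither fragment — lossy.
Dependency preservation: the restricted closure of {SCity} across the fragments never reaches {Weight, SuppID}, so SCity → Weight, SuppID cannot be enforced without a join — not preserved.

lossy and not dependency-preserving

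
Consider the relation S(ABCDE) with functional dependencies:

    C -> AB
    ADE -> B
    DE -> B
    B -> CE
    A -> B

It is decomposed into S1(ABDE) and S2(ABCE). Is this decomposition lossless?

Yes

Common attributes: S1 ∩ S2 = {ABE}.
Closure of {ABE}: B → CE applies, adding C. So (ABE)⁺ = {ABCE}.
This closure contains every attribute of S2, so S1 ∩ S2 → S2. The join is lossless.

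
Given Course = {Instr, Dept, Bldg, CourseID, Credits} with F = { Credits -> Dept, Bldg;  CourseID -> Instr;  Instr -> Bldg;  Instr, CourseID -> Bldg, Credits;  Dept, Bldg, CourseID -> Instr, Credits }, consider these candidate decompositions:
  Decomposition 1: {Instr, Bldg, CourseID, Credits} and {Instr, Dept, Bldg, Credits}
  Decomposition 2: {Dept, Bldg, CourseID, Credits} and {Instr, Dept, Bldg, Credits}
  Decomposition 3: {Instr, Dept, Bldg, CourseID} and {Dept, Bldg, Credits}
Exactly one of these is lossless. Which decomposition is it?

Decomposition 1

Decomposition 1: common = {Instr, Bldg, Credits}, closure = {Instr, Dept, Bldg, Credits} → lossless.
Decomposition 2: common = {Dept, Bldg, Credits}, closure = {Dept, Bldg, Credits} → lossy.
Decomposition 3: common = {Dept, Bldg}, closure = {Dept, Bldg} → lossy.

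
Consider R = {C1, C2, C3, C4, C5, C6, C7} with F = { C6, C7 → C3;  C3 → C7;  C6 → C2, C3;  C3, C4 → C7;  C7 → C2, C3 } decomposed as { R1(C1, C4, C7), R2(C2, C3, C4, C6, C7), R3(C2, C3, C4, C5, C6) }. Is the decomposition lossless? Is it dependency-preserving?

lossy but dependency-preserving

Lossless test (chase): Rows 2 and 3 agree on C3; apply C3→C7 and equate their C7 entries. Rows 1 and 2 agree on C7; apply C7→C2, C3 and equate their C2, C3 entries. No row becomes fully distinguished — the join is lossy.
Dependency preservation: every FD's attributes lie within a single fragment, so each can be enforced locally — preserved.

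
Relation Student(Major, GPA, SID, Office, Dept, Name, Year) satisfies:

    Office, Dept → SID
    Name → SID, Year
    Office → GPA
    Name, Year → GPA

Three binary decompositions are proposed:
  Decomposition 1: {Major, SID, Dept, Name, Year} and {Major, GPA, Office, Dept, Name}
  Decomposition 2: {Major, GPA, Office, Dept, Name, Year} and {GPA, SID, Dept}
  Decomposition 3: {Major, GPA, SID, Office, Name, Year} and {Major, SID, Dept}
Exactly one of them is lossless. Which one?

Decomposition 1

Decomposition 1: common = {Major, Dept, Name}, closure = {Major, GPA, SID, Dept, Name, Year} → lossless.
Decomposition 2: common = {GPA, Dept}, closure = {GPA, Dept} → lossy.
Decomposition 3: common = {Major, SID}, closure = {Major, SID} → lossy.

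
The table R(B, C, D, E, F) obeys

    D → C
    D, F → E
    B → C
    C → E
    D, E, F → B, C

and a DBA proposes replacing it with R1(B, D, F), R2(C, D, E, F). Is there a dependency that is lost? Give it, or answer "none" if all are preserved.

B → C

Check B → C: no single fragment contains all of {B, C}, and the restricted closure of {B} across the fragments never reaches {C}.
D → C is preserved.
D, F → E is preserved.
C → E is preserved.
D, E, F → B, C is preserved.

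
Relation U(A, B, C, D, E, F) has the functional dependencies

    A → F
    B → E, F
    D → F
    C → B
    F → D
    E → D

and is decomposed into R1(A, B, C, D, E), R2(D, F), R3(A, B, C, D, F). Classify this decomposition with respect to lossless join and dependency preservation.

Lossless test (chase): Rows 1 and 3 agree on A; apply A→F and equate their F entries. Rows 1 and 3 agree on B; apply B→E, F and equate their E, F entries. Row 1 is now all distinguished symbols — the join is lossless.
Dependency preservation: B → E, F is not contained in any single fragment, but the restricted closure of its left-hand side across the fragments still reaches the right-hand side; the remaining FDs each lie inside some fragment. All dependencies are preserved.

lossless and dependency-preserving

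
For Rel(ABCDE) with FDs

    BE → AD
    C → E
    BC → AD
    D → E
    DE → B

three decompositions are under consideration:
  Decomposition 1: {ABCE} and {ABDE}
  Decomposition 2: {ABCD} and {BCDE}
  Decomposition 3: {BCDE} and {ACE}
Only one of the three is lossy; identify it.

Decomposition 1: common = {ABE}, closure = {ABDE} → lossless.
Decomposition 2: common = {BCD}, closure = {ABCDE} → lossless.
Decomposition 3: common = {CE}, closure = {CE} → lossy.

Decomposition 3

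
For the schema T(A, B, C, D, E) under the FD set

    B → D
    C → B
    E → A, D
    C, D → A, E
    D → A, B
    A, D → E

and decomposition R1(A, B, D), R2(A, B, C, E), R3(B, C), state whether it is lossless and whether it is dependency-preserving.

lossless and dependency-preserving

Lossless test (chase): Rows 1 and 2 agree on B; apply B→D and equate their D entries. Rows 1 and 3 agree on B; apply B→D and equate their D entries. Rows 2 and 3 agree on C, D; apply C, D→A, E and equate their A, E entries. Rows 1 and 2 agree on A, D; apply A, D→E and equate their E entries. Row 2 is now all distinguished symbols — the join is lossless.
Dependency preservation: E → A, D; C, D → A, E; A, D → E are not contained in any single fragment, but the restricted closure of each left-hand side across the fragments still reaches the right-hand side; the remaining FDs each lie inside some fragment. All dependencies are preserved.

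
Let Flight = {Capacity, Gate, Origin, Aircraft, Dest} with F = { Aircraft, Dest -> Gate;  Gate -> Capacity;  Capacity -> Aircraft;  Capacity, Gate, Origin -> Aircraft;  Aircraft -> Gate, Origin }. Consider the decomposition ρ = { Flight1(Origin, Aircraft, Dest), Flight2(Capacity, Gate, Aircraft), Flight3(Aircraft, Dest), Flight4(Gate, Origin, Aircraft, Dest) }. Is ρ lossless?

Yes

Chase test. Columns are Capacity, Gate, Origin, Aircraft, Dest; row i has aⱼ where attribute j ∈ Flighti, else bᵢⱼ.
Initial tableau (one row per fragment):
  row 1: b11 b12 a3 a4 a5
  row 2: a1 a2 b23 a4 b25
  row 3: b31 b32 b33 a4 a5
  row 4: b41 a2 a3 a4 a5
Rows 1 and 3 agree on Aircraft, Dest; apply Aircraft, Dest→Gate and equate their Gate entries.
Rows 1 and 4 agree on Aircraft, Dest; apply Aircraft, Dest→Gate and equate their Gate entries.
Rows 1 and 2 agree on Gate; apply Gate→Capacity and equate their Capacity entries.
Rows 1 and 3 agree on Gate; apply Gate→Capacity and equate their Capacity entries.
Rows 1 and 4 agree on Gate; apply Gate→Capacity and equate their Capacity entries.
Rows 1 and 2 agree on Aircraft; apply Aircraft→Gate, Origin and equate their Gate, Origin entries.
Rows 1 and 3 agree on Aircraft; apply Aircraft→Gate, Origin and equate their Gate, Origin entries.
Row 1 is now all distinguished symbols — the join is lossless.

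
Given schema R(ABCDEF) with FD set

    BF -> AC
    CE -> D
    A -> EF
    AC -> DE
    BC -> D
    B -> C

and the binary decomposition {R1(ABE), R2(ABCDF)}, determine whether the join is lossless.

Yes

Common attributes: R1 ∩ R2 = {AB}.
Closure of {AB}: A → EF applies, adding EF; B → C applies, adding C; CE → D applies, adding D. So (AB)⁺ = {ABCDEF}.
This closure contains every attribute of R1, so R1 ∩ R2 → R1. The join is lossless.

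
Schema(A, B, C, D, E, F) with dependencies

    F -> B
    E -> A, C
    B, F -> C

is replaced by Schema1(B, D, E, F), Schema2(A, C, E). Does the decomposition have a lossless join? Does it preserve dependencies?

lossless but not dependency-preserving

Lossless test: (E)⁺ = {A, C, E}, which contains all of one fragment — lossless.
Dependency preservation: the restricted closure of {B, F} across the fragments never reaches {C}, so B, F → C cannot be enforced without a join — not preserved.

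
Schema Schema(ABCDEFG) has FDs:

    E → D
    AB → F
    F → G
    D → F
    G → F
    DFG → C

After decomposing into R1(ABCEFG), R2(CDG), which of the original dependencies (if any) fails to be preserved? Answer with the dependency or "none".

E → D

Check E → D: no single fragment contains all of {DE}, and the restricted closure of {E} across the fragments never reaches {D}.
AB → F is preserved.
F → G is preserved.
D → F is preserved.
G → F is preserved.
DFG → C is preserved.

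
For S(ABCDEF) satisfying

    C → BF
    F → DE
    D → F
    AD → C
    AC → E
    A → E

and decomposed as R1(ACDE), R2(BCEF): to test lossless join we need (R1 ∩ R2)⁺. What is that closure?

R1 ∩ R2 = {CE}.
C → BF applies, adding BF
F → DE applies, adding D
Closure: {BCDEF}.

BCDEF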